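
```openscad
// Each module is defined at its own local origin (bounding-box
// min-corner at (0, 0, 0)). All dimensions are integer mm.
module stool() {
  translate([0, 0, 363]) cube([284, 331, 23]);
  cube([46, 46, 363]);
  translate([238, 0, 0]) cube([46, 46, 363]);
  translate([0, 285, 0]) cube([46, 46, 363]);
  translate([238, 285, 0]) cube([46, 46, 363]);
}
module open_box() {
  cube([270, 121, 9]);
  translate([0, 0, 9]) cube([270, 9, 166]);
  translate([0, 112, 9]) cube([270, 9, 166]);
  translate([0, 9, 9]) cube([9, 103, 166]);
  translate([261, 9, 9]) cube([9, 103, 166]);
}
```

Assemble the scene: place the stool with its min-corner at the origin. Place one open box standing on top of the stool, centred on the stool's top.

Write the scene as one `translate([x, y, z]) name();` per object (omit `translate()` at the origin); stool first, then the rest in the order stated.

stool();
translate([7, 105, 386]) open_box();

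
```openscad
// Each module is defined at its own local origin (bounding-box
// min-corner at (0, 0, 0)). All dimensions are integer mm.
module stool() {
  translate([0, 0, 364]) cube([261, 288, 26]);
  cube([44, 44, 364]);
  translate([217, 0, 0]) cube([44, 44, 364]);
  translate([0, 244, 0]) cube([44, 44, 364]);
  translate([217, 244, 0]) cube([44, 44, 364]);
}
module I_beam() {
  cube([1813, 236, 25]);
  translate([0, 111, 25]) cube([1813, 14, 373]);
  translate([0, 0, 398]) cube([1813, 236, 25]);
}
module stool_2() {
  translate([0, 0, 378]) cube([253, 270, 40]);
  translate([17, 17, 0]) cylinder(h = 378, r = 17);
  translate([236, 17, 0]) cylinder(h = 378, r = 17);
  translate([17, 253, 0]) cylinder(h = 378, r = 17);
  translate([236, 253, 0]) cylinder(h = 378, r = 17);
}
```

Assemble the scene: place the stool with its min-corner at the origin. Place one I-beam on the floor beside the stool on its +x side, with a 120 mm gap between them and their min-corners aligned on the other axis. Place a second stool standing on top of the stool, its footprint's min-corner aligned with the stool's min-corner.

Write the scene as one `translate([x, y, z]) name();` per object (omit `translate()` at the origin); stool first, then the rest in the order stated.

stool();
translate([381, 0, 0]) I_beam();
translate([0, 0, 390]) stool_2();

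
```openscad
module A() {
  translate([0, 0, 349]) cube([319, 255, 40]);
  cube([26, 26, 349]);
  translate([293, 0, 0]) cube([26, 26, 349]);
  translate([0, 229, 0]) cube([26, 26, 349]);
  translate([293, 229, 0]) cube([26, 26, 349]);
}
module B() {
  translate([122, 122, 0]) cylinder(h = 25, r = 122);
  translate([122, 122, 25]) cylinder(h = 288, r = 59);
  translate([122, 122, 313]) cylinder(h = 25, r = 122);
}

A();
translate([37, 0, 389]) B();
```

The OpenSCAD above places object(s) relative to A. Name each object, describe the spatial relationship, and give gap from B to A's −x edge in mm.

The spool's min-x is at 37; the stool's min-x is 0; gap = 37 mm.

A is a stool. B is a spool. The spool is on top of the stool. The gap from the spool to the stool's −x edge is 37 mm.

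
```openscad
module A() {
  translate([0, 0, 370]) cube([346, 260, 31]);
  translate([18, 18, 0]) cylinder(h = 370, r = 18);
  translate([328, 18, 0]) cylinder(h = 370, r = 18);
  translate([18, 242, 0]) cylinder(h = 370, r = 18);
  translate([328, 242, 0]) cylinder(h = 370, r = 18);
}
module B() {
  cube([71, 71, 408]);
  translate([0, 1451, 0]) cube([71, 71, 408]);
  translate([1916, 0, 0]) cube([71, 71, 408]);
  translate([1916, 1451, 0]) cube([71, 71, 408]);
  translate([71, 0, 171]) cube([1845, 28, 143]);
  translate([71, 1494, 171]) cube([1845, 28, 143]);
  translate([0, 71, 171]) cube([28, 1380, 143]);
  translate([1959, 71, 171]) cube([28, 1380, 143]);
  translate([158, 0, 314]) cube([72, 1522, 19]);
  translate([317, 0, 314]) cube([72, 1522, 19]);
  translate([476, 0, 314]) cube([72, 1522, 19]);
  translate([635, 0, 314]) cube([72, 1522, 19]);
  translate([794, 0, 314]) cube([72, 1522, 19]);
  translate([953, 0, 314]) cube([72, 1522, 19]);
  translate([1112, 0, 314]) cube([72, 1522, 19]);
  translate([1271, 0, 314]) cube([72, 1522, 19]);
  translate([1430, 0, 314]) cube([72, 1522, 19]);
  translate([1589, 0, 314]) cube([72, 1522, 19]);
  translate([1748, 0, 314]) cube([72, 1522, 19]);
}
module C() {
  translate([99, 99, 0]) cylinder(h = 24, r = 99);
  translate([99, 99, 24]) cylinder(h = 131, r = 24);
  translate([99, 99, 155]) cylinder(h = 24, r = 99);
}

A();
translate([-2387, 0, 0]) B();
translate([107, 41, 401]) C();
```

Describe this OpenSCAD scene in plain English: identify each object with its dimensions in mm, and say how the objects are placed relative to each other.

A is a four-legged stool. The seat is 346×260 mm, 31 mm thick, top at z = 401 mm. It stands on four round legs, each 36 mm in diameter, from z = 0 to the seat underside, each leg's axis is inset half a diameter from the nearest pair of seat edges (so the leg's bounding box is flush with the corner).

B is a bed frame 1987 mm long (x) by 1522 mm wide (y). Four 71×71 mm corner posts, 408 mm tall, at the corners of the footprint. Four rails of 28 mm thickness and 143 mm height run between adjacent posts with their undersides at z = 171 mm, their outer faces flush with the outside of the frame (the two x-running rails run between the posts' inner faces; the two y-running rails run between the posts' inner faces). 11 slats, each 72 mm wide (x) and 19 mm thick, lie across the top of the two x-running rails, running the full 1522 mm width of the frame in y; the slats are evenly spaced along x between the inner faces of the end posts with equal gaps (rounded down to the nearest mm) at the −x end and between each pair — any rounding remainder accumulates at the +x end.

C is a spool: two coaxial disc flanges of radius 99 mm and thickness 24 mm, joined by a core cylinder of radius 24 mm and height 131 mm. The lower flange rests on z = 0 and the three cylinders share a vertical axis.

The bed frame is on the floor beside the stool on its −x side. The spool is on top of the stool.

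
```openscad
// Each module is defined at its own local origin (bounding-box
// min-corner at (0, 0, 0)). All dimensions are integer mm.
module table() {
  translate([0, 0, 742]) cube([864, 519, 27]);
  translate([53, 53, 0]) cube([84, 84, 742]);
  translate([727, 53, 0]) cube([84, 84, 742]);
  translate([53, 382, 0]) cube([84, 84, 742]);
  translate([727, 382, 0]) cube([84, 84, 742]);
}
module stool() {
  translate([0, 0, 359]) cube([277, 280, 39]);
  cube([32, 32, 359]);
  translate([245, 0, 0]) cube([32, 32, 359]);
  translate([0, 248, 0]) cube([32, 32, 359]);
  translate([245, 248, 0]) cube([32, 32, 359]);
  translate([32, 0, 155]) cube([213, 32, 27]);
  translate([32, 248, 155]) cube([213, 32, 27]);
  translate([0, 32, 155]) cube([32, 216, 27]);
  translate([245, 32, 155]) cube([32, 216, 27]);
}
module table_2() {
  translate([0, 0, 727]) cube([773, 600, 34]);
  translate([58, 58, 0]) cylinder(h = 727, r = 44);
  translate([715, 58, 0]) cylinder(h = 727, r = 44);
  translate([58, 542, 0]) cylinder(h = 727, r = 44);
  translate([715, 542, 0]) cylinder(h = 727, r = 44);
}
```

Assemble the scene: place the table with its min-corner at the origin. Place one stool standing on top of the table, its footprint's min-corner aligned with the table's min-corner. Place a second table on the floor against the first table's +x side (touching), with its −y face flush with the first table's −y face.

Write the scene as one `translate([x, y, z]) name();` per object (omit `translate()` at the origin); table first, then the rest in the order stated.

table();
translate([0, 0, 769]) stool();
translate([864, 0, 0]) table_2();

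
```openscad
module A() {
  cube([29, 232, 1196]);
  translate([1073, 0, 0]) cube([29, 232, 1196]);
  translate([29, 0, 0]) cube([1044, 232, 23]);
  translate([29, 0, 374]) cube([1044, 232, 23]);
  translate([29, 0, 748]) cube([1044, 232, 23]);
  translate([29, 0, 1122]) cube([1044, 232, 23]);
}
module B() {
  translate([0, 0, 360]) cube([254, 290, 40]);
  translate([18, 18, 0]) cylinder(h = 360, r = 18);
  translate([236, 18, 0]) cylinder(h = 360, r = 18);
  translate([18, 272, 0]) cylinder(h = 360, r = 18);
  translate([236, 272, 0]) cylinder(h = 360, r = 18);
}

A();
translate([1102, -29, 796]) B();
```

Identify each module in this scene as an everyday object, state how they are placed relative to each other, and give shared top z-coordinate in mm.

A is a bookshelf. B is a stool. The stool is beside the bookshelf with their tops flush at z = 1196. The shared top z-coordinate is 1196 mm.

Both tops at z = 1196 mm.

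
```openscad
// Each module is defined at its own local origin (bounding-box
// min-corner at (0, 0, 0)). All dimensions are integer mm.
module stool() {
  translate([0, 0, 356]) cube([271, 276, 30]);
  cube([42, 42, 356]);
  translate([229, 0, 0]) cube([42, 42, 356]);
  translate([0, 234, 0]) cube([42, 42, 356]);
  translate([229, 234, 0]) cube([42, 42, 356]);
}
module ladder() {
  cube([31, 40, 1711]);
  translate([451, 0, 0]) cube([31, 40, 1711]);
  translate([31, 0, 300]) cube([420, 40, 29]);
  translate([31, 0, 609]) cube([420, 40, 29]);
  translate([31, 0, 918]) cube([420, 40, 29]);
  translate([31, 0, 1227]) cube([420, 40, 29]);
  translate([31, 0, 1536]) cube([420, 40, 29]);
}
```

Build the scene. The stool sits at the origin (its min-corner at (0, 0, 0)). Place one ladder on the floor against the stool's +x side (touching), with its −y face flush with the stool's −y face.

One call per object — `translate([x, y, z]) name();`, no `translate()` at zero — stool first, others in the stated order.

stool();
translate([271, 0, 0]) ladder();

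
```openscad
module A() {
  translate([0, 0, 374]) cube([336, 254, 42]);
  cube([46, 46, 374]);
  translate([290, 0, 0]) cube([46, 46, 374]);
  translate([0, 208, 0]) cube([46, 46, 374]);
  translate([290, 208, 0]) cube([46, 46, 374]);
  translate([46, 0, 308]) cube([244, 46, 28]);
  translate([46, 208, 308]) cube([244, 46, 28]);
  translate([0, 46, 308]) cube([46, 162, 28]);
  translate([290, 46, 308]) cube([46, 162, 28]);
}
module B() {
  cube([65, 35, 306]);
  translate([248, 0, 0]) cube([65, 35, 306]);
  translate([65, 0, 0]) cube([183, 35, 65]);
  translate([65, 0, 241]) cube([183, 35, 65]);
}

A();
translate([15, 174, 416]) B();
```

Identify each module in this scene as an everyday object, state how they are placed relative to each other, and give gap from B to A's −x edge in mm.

The picture frame's min-x is at 15; the stool's min-x is 0; gap = 15 mm.

A is a stool. B is a picture frame. The picture frame is on top of the stool. The gap from the picture frame to the stool's −x edge is 15 mm.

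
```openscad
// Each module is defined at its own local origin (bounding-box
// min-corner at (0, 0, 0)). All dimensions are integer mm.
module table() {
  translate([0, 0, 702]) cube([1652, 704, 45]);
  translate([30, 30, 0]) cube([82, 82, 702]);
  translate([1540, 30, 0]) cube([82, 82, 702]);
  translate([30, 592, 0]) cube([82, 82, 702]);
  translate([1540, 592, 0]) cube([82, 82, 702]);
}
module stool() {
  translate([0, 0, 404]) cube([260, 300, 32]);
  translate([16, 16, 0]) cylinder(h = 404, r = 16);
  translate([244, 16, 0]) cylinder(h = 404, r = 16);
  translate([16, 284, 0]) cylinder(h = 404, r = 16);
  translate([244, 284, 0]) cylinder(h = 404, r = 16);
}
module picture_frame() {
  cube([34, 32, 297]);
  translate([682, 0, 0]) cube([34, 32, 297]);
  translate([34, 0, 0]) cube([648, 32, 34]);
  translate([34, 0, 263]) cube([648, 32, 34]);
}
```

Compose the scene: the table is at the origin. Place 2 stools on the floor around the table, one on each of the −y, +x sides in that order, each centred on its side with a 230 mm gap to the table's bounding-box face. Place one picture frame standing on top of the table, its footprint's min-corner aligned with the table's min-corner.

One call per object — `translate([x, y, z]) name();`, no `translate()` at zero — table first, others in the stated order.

table();
translate([696, -530, 0]) stool();
translate([1882, 202, 0]) stool();
translate([0, 0, 747]) picture_frame();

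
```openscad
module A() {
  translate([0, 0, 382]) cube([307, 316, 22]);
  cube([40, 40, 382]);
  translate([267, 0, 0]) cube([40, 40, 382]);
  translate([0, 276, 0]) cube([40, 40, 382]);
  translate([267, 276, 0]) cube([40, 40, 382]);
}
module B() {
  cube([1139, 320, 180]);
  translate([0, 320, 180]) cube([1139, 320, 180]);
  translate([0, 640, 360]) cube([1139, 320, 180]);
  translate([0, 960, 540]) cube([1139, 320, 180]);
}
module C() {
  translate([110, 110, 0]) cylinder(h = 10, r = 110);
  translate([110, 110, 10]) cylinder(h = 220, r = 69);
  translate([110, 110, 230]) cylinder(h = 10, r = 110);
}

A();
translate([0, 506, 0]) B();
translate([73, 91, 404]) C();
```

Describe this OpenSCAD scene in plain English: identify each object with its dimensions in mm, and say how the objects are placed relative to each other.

A is a simple wooden stool: a rectangular seat 307 mm (x) by 316 mm (y), 22 mm thick, top face at z = 404 mm, on four square legs, each 40×40 mm in cross-section. The legs rest on z = 0, each flush with a corner of the seat.

B is a straight staircase of 4 solid steps. Each step is 1139 mm wide (x), 320 mm deep (y, the going) and 180 mm tall (the rise). The first step rests on the floor; each subsequent step sits one going further in +y and one rise higher in +z, directly behind and above the previous step with no overlap.

C is a spool: two coaxial disc flanges of radius 110 mm and thickness 10 mm, joined by a core cylinder of radius 69 mm and height 220 mm. The lower flange rests on z = 0 and the three cylinders share a vertical axis.

The staircase is on the floor beside the stool on its +y side. The spool is on top of the stool.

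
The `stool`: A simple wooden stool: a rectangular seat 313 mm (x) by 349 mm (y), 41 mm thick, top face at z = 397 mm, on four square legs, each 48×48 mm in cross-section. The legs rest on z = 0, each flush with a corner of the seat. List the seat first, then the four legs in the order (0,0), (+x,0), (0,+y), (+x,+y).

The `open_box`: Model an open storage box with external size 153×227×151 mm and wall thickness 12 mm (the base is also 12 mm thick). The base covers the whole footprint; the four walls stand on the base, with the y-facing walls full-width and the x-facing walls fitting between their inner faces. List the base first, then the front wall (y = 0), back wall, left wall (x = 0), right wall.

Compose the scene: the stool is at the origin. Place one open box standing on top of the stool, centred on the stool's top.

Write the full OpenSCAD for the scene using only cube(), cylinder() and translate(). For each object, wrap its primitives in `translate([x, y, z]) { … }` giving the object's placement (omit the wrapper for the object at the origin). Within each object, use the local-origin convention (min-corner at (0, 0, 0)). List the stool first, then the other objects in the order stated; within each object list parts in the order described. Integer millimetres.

translate([0, 0, 356]) cube([313, 349, 41]);
cube([48, 48, 356]);
translate([265, 0, 0]) cube([48, 48, 356]);
translate([0, 301, 0]) cube([48, 48, 356]);
translate([265, 301, 0]) cube([48, 48, 356]);
translate([80, 61, 397]) {
  cube([153, 227, 12]);
  translate([0, 0, 12]) cube([153, 12, 139]);
  translate([0, 215, 12]) cube([153, 12, 139]);
  translate([0, 12, 12]) cube([12, 203, 139]);
  translate([141, 12, 12]) cube([12, 203, 139]);
}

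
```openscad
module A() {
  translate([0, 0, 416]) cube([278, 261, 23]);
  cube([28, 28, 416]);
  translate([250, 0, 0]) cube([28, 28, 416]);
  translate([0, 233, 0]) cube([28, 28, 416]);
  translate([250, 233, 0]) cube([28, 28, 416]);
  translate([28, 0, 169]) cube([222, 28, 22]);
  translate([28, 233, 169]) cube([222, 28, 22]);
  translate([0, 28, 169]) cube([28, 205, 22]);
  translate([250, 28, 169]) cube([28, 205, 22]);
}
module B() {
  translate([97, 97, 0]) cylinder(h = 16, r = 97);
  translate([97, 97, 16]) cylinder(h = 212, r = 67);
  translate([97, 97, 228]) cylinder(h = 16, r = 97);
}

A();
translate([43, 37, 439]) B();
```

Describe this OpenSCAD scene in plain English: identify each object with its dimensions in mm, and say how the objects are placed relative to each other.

A is a simple wooden stool: a rectangular seat 278 mm (x) by 261 mm (y), 23 mm thick, top face at z = 439 mm, on four square legs, each 28×28 mm in cross-section. The legs rest on z = 0, each flush with a corner of the seat. Four stretchers, 28 mm wide and 22 mm tall, connect adjacent legs with their undersides at z = 169 mm, each running between the inner faces of the legs it joins and aligned with the legs' outer faces on the other axis.

B is a spool: two coaxial disc flanges of radius 97 mm and thickness 16 mm, joined by a core cylinder of radius 67 mm and height 212 mm. The lower flange rests on z = 0 and the three cylinders share a vertical axis.

The spool is on top of the stool.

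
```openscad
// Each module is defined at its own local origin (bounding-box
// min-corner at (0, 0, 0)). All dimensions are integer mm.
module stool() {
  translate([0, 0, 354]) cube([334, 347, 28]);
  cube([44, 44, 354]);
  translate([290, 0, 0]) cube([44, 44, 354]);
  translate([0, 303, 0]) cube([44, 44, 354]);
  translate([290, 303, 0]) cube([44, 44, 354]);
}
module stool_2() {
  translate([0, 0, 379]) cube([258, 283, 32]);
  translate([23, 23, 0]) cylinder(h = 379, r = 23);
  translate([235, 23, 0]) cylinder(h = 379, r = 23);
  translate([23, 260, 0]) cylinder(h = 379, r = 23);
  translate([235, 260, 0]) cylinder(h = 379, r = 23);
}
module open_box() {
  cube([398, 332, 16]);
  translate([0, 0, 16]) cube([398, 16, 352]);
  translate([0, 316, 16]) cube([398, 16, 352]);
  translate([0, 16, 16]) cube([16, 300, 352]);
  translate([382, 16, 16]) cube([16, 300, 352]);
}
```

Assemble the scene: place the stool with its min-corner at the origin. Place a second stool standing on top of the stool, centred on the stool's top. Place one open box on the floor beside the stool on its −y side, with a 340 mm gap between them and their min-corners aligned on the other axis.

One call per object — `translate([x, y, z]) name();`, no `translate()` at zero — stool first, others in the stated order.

stool();
translate([38, 32, 382]) stool_2();
translate([0, -672, 0]) open_box();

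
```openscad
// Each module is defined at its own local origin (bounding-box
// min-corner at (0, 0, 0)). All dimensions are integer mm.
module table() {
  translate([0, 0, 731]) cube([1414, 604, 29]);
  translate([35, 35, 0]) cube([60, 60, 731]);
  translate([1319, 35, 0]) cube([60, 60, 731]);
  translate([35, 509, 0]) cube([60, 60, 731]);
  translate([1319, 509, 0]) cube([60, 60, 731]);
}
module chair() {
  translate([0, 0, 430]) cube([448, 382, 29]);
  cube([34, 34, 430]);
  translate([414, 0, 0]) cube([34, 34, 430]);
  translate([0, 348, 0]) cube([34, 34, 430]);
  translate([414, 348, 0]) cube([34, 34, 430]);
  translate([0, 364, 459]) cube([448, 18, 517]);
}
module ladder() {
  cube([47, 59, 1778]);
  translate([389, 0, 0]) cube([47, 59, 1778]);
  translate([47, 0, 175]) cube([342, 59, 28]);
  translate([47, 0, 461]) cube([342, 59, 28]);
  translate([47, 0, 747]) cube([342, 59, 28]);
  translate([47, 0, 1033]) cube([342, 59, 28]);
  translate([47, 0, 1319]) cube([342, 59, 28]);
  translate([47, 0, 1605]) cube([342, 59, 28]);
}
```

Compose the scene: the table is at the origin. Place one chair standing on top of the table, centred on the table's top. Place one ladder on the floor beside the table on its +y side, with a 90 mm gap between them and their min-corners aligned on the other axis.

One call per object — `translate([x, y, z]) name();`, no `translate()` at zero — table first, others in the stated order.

table();
translate([483, 111, 760]) chair();
translate([0, 694, 0]) ladder();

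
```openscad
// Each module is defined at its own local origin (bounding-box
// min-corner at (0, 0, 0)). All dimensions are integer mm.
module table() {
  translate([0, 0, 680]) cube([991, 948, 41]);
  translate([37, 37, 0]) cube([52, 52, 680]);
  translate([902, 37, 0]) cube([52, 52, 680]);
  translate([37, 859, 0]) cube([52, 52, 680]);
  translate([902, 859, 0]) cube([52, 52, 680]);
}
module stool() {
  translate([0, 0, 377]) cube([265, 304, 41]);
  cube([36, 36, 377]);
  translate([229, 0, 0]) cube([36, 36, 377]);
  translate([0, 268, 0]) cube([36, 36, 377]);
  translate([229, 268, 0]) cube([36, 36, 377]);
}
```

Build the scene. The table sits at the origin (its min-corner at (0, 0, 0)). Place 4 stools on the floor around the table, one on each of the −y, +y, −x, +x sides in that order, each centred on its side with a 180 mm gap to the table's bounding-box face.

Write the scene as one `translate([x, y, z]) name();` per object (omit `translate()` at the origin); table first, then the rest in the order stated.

table();
translate([363, -484, 0]) stool();
translate([363, 1128, 0]) stool();
translate([-445, 322, 0]) stool();
translate([1171, 322, 0]) stool();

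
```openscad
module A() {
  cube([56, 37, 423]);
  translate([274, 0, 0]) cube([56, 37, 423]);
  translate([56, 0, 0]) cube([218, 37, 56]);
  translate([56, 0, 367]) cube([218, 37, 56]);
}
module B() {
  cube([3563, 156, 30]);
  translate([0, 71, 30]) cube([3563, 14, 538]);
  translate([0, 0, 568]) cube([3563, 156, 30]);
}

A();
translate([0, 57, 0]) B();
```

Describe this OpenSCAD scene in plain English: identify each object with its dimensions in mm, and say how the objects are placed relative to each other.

A is a picture frame with a 218×311 mm rectangular opening (x by z) and a uniform 56 mm border on every side. Frame depth is 37 mm along y. It is built from two vertical stiles running the full outside height and two horizontal rails spanning the gap between the stiles.

B is an I-beam lying along x, 3563 mm long. Overall section height 598 mm. Two flanges 156 mm wide (y) and 30 mm thick, one on the floor and one at the top; a web 14 mm thick runs between them, centred on the flange width.

The I-beam is on the floor beside the picture frame on its +y side.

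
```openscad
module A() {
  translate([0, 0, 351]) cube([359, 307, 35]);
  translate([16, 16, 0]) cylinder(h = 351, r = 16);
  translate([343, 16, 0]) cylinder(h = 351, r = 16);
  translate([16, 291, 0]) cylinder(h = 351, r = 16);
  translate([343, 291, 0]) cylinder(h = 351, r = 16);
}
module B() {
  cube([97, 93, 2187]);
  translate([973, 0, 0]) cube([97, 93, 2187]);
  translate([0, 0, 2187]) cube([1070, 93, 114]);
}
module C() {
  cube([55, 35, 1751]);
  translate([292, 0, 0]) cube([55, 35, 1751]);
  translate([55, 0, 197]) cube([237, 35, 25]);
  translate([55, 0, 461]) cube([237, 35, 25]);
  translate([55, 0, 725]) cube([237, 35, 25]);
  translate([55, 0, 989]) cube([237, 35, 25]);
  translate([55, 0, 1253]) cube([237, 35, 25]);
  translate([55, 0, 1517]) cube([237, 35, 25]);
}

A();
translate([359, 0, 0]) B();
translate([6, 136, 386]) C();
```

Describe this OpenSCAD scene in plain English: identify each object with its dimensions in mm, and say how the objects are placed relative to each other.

A is a four-legged stool. The seat is 359×307 mm, 35 mm thick, top at z = 386 mm. It stands on four round legs, each 32 mm in diameter, from z = 0 to the seat underside, each leg's axis is inset half a diameter from the nearest pair of seat edges (so the leg's bounding box is flush with the corner).

B is a rectangular door frame: two vertical jambs of 97×93 mm section, 2187 mm tall, with a clear opening 876 mm wide between their inner faces. A header 114 mm tall and 93 mm deep lies on top of the jambs and spans the full outside width.

C is a straight ladder. Two 55×35 mm vertical rails, 1751 mm tall, stand 347 mm apart (outside-to-outside) with their front faces coplanar on the −y side. 6 rungs, each 35 mm deep and 25 mm tall, span between the inner faces of the rails, front faces flush with the rails. The lowest rung's underside is at z = 197 mm and rungs are spaced 264 mm apart (underside to underside).

The door frame is against the stool's +x side, with their −y faces flush. The ladder is on top of the stool, centred.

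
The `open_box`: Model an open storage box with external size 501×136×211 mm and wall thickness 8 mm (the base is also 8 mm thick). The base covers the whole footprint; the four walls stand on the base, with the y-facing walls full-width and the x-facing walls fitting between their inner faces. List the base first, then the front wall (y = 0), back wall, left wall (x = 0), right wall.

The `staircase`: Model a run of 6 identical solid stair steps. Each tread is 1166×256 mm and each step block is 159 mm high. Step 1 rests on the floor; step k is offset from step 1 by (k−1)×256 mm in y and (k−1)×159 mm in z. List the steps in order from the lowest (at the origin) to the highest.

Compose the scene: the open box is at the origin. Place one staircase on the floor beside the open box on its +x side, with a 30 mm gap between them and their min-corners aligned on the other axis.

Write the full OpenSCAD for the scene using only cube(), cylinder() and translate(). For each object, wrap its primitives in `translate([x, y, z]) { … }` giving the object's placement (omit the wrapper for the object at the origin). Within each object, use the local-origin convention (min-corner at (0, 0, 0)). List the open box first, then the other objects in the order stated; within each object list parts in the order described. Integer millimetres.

cube([501, 136, 8]);
translate([0, 0, 8]) cube([501, 8, 203]);
translate([0, 128, 8]) cube([501, 8, 203]);
translate([0, 8, 8]) cube([8, 120, 203]);
translate([493, 8, 8]) cube([8, 120, 203]);
translate([531, 0, 0]) {
  cube([1166, 256, 159]);
  translate([0, 256, 159]) cube([1166, 256, 159]);
  translate([0, 512, 318]) cube([1166, 256, 159]);
  translate([0, 768, 477]) cube([1166, 256, 159]);
  translate([0, 1024, 636]) cube([1166, 256, 159]);
  translate([0, 1280, 795]) cube([1166, 256, 159]);
}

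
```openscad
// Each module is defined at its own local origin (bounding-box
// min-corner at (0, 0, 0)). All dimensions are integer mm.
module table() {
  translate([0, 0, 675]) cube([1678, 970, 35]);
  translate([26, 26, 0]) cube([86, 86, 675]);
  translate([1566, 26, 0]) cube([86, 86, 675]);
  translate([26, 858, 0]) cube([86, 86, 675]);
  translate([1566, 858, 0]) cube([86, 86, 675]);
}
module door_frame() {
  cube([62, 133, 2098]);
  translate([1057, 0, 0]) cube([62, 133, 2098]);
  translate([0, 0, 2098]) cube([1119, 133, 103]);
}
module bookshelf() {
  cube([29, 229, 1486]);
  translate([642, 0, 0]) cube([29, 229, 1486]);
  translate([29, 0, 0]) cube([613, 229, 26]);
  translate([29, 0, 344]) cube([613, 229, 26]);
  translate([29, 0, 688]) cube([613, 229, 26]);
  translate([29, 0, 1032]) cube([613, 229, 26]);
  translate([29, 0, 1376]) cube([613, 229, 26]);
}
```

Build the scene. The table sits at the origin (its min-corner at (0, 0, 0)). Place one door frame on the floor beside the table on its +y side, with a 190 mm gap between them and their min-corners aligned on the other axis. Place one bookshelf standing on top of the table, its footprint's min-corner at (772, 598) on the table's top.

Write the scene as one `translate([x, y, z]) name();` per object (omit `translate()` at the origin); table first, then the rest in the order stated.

table();
translate([0, 1160, 0]) door_frame();
translate([772, 598, 710]) bookshelf();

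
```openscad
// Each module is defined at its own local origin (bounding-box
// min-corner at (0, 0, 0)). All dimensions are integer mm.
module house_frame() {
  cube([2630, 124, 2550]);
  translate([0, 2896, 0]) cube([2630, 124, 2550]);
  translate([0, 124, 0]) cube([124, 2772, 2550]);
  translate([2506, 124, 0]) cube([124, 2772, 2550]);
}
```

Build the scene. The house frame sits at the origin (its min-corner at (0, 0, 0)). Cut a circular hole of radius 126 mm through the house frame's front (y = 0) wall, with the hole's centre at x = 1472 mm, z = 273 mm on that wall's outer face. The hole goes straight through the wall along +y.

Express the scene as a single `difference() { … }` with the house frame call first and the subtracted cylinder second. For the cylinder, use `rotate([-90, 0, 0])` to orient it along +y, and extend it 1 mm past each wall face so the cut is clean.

difference() {
  house_frame();
  translate([1472, -1, 273]) rotate([-90, 0, 0]) cylinder(h = 126, r = 126);
}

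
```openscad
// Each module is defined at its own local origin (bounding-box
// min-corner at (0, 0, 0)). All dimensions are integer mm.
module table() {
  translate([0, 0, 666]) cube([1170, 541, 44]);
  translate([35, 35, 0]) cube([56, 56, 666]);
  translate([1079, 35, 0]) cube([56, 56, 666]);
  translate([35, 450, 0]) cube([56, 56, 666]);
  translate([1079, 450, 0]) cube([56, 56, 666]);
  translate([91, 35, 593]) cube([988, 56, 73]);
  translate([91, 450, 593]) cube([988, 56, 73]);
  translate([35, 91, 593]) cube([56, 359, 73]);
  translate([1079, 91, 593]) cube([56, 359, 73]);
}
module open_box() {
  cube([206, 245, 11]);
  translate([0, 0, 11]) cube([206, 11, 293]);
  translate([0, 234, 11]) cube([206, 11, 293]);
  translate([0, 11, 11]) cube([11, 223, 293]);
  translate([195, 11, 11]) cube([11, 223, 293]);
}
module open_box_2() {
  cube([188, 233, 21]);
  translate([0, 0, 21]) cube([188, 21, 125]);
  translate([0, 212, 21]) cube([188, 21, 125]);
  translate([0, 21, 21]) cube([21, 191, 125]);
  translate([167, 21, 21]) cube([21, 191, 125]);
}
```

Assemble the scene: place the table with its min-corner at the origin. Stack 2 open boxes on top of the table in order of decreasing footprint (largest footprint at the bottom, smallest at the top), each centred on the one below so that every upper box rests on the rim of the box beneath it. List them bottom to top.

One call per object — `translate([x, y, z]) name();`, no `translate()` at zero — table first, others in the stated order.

table();
translate([482, 148, 710]) open_box();
translate([491, 154, 1014]) open_box_2();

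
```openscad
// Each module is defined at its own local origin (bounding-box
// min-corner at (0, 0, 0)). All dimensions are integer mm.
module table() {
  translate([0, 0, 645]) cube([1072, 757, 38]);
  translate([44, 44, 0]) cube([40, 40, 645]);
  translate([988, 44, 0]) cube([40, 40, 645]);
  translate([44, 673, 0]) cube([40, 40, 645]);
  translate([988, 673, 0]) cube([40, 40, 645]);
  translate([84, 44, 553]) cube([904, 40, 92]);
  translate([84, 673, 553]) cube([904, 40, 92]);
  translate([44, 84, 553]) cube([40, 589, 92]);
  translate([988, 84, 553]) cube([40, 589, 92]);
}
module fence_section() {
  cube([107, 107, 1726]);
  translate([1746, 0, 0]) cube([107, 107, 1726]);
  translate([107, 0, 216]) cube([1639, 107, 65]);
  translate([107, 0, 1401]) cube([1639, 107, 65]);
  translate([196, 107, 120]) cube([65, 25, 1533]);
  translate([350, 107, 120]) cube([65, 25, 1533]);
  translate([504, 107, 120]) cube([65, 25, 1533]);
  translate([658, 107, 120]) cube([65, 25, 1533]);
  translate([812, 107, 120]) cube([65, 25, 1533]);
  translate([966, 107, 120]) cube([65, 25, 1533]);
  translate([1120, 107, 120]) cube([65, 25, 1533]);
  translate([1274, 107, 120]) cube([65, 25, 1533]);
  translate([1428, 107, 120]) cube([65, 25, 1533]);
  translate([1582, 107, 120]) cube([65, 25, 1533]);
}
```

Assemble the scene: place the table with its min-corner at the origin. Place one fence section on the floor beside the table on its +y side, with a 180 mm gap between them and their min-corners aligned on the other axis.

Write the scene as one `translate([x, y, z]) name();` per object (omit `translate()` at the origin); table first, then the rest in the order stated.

table();
translate([0, 937, 0]) fence_section();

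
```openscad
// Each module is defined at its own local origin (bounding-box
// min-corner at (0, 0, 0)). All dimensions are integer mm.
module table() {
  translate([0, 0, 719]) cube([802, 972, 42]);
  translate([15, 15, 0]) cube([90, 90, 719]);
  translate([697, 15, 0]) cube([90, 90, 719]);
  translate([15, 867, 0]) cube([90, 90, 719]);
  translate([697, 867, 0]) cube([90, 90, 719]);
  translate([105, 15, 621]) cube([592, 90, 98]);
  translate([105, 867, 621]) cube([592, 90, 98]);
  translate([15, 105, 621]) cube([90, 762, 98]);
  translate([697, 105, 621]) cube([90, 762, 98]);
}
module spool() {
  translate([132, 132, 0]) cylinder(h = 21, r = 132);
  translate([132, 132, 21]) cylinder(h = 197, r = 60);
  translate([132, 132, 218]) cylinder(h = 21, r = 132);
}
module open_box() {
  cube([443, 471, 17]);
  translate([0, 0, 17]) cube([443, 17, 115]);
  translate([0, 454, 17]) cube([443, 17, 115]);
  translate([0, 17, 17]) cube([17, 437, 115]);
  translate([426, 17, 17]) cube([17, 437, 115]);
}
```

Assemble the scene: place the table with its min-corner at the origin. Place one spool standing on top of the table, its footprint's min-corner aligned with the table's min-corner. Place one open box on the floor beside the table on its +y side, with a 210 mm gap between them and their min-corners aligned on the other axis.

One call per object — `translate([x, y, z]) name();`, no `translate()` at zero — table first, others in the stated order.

table();
translate([0, 0, 761]) spool();
translate([0, 1182, 0]) open_box();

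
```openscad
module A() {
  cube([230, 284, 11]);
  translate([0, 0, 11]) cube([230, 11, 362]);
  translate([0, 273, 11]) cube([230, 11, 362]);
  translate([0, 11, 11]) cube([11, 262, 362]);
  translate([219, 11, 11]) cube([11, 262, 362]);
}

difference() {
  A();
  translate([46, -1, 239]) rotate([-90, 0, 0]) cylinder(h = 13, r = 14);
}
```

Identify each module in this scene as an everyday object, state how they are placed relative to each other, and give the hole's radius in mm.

A is an open box. The open box has a circular hole through its front wall. The hole's radius is 14 mm.

The subtracted cylinder has r = 14 mm.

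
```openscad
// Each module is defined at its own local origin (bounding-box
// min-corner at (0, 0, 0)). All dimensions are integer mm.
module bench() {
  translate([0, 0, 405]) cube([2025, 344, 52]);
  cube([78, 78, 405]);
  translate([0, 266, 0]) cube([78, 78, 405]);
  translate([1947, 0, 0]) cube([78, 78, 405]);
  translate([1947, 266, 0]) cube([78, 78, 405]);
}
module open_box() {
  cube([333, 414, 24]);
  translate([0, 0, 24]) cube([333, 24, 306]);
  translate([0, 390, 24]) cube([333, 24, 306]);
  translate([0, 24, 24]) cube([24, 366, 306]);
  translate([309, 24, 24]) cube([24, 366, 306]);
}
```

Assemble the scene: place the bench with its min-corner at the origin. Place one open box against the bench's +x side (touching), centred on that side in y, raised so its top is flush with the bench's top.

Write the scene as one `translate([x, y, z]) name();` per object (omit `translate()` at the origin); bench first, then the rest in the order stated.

bench();
translate([2025, -35, 127]) open_box();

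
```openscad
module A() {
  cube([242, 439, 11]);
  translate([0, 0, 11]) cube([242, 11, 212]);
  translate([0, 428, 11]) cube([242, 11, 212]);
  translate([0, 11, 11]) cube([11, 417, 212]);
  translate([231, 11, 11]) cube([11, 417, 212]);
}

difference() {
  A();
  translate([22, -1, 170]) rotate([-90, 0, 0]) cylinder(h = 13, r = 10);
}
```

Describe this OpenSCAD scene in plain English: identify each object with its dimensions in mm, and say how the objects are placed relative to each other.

A is an open-topped rectangular box: outside dimensions 242×439×223 mm, with a uniform wall and base thickness of 11 mm. The base is a full 242×439 slab on the floor; four walls sit on top of the base. The front and back walls (the −y and +y sides) span the full width; the two side walls fit between them.

The open box has a circular hole of radius 10 mm through its front wall, centred at (x = 22, z = 170).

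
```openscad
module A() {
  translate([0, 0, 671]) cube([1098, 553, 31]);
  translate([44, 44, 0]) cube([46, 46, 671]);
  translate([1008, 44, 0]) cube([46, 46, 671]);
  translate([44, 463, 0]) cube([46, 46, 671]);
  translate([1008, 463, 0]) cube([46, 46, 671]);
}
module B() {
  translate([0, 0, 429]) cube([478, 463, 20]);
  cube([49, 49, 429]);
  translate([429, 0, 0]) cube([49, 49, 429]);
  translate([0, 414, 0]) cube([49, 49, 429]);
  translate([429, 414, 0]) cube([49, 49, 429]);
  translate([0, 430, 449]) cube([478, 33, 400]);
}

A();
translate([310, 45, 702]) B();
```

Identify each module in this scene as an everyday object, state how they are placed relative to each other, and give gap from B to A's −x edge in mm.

The chair's min-x is at 310; the table's min-x is 0; gap = 310 mm.

A is a table. B is a chair. The chair is on top of the table, centred. The gap from the chair to the table's −x edge is 310 mm.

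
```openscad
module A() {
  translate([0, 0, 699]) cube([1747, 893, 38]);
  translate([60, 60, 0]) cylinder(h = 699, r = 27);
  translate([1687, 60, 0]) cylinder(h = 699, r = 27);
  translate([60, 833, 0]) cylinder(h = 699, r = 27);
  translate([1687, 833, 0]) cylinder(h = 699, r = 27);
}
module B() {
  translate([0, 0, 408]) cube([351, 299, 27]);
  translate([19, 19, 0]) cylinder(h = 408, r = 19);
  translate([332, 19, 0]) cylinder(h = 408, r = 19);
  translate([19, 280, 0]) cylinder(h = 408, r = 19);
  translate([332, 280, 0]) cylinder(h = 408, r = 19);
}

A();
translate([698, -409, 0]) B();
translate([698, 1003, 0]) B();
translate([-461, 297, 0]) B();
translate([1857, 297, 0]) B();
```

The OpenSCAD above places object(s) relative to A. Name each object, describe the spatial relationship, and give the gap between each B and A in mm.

A is a table. B is a stool. Four stools sit around the table at the −y, +y, −x, +x sides. The gap between each stool and the table is 110 mm.

Each stool's nearest face is 110 mm from the table's bounding box.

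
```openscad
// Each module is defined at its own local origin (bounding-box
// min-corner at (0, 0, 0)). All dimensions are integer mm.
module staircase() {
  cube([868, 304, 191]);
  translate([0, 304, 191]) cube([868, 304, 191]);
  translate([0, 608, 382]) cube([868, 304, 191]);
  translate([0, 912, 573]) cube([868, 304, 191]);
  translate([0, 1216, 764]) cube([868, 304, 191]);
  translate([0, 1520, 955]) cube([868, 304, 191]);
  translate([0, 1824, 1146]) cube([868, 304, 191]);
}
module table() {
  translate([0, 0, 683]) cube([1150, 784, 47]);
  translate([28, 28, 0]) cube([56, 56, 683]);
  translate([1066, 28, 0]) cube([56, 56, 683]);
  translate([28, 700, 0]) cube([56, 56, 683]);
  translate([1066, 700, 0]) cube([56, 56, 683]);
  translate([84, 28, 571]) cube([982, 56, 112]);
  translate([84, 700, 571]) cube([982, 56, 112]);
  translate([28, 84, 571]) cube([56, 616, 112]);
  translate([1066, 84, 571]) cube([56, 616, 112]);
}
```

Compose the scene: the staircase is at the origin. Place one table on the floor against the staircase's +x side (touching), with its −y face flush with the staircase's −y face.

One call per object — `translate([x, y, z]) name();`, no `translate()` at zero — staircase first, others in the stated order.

staircase();
translate([868, 0, 0]) table();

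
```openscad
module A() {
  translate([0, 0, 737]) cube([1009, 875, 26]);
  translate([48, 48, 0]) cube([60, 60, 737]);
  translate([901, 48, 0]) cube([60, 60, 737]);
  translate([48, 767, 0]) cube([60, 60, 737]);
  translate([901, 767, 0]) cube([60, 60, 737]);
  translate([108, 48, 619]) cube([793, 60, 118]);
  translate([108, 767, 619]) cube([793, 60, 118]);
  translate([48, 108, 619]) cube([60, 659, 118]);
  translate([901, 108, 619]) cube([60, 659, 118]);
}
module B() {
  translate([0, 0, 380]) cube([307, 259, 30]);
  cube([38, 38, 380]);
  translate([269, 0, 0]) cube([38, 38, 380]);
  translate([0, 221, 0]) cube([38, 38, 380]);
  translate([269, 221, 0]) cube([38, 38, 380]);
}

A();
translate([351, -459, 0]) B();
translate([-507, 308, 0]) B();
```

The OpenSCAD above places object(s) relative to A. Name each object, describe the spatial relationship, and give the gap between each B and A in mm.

Each stool's nearest face is 200 mm from the table's bounding box.

A is a table. B is a stool. Two stools sit around the table at the −y, −x sides. The gap between each stool and the table is 200 mm.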